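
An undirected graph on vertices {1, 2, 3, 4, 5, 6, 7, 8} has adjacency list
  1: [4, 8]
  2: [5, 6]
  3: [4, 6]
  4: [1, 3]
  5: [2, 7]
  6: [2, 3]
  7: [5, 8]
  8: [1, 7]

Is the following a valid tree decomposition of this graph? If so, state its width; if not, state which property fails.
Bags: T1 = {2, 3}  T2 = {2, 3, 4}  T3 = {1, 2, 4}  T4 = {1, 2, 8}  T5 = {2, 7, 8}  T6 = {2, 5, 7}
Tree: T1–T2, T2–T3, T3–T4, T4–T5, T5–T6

No — vertex 6 appears in no bag.

A tree decomposition must satisfy three properties: every vertex lies in some bag; for every edge, both endpoints lie together in some bag; and for every vertex, the bags containing it form a connected subtree. Here vertex 6 appears in no bag, so the decomposition is invalid.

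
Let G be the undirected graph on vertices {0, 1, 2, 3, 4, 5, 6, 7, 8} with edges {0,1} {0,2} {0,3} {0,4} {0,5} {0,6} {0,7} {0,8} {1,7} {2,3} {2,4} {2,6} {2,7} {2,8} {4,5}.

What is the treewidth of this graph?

A width-2 tree decomposition is:
Bags: B1 = {0, 2, 8}  B2 = {0, 2, 4}  B3 = {0, 2, 7}  B4 = {0, 1, 7}  B5 = {0, 2, 3}  B6 = {0, 2, 6}  B7 = {0, 4, 5}
Tree: B1–B2, B1–B3, B3–B4, B3–B5, B2–B6, B2–B7
Every bag has size at most 3, so the width is 3 − 1 = 2 and tw(G) ≤ 2. For the lower bound, the 3 vertices {0, 1, 7} are pairwise adjacent, and any tree decomposition puts a clique entirely inside one bag — forcing width ≥ 2. Hence tw(G) = 2 exactly.

2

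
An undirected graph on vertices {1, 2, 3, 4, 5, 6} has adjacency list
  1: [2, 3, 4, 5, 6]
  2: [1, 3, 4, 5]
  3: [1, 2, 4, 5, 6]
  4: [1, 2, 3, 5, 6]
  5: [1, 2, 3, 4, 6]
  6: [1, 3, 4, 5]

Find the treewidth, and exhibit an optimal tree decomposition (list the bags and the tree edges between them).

Treewidth 4.
Bags: B1 = {1, 3, 4, 5, 6}  B2 = {1, 2, 3, 4, 5}
Tree: B1–B2

The largest bag has 5 vertices, giving width 4; this decomposition certifies tw(G) ≤ 4. Conversely, {1, 2, 3, 4, 5} is a clique of size 5, and the vertices of any clique must share a bag in every tree decomposition; so some bag has ≥ 5 vertices and tw(G) ≥ 4. The upper and lower bounds meet at 4, so that is the treewidth.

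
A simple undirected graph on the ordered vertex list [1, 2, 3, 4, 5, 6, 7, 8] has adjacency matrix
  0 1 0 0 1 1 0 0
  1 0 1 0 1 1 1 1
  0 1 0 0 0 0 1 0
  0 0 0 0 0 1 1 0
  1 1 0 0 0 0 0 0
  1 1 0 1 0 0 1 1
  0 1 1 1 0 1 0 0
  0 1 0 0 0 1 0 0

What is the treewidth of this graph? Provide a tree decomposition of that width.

Treewidth 2.
One such decomposition:
Bags: B1 = {1, 2, 5}  B2 = {1, 2, 6}  B3 = {2, 6, 7}  B4 = {4, 6, 7}  B5 = {2, 3, 7}  B6 = {2, 6, 8}
Tree: B1–B2, B2–B3, B3–B4, B3–B5, B2–B6

The largest bag has 3 vertices, giving width 2; this decomposition certifies tw(G) ≤ 2. Conversely, {2, 3, 7} is a clique of size 3, and the vertices of any clique must share a bag in every tree decomposition; so some bag has ≥ 3 vertices and tw(G) ≥ 2. Combining the bounds, tw(G) = 2.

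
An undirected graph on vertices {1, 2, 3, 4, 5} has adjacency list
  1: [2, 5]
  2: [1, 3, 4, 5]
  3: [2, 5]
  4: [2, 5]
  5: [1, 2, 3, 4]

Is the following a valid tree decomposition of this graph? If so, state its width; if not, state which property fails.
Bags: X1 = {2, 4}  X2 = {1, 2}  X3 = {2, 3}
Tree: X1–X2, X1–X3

No — vertex 5 appears in no bag.

A tree decomposition must satisfy three properties: every vertex lies in some bag; for every edge, both endpoints lie together in some bag; and for every vertex, the bags containing it form a connected subtree. Here vertex 5 appears in no bag, so the decomposition is invalid.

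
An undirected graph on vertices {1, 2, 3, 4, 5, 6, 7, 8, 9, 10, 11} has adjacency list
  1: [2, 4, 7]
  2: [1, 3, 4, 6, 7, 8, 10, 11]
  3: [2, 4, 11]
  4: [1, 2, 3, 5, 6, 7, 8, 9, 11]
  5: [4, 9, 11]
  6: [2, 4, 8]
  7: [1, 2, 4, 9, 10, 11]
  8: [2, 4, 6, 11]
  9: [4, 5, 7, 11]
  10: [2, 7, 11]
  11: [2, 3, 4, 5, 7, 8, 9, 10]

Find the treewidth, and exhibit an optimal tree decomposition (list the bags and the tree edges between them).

Treewidth 3.
One optimal decomposition is:
Bags: B1 = {4, 7, 9, 11}  B2 = {2, 4, 7, 11}  B3 = {2, 7, 10, 11}  B4 = {2, 4, 8, 11}  B5 = {4, 5, 9, 11}  B6 = {2, 4, 6, 8}  B7 = {2, 3, 4, 11}  B8 = {1, 2, 4, 7}
Tree: B1–B2, B2–B3, B2–B4, B1–B5, B4–B6, B4–B7, B2–B8

Every bag has size at most 4, so the width is 4 − 1 = 3 and tw(G) ≤ 3. On the other hand G contains the 4-clique {2, 7, 10, 11}. A clique must lie in a single bag of any decomposition, so no decomposition can have width below 3. Therefore the treewidth is 3.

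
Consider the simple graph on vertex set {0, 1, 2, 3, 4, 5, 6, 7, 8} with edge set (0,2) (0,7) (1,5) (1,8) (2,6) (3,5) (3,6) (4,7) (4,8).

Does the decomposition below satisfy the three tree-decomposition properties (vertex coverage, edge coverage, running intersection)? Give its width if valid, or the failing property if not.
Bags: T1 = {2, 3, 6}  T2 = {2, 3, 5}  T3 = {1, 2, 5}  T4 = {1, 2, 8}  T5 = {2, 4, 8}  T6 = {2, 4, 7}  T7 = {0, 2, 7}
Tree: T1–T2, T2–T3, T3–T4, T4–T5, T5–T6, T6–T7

Yes; width 2.

Checking the three conditions: (i) the bags cover all of {0, 1, 2, 3, 4, 5, 6, 7, 8}; (ii) for each edge, some bag contains both endpoints; (iii) the bags containing any fixed vertex form a subtree. All hold, so the decomposition is valid with width 3 − 1 = 2.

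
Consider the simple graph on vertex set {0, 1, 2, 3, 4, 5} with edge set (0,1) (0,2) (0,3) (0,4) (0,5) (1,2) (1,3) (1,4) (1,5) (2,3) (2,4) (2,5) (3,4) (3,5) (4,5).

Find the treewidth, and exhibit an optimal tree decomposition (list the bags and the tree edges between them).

With just one bag of size 6, the width is 6 − 1 = 5, so tw(G) ≤ 5. Conversely, {0, 1, 2, 3, 4, 5} is a clique of size 6, and the vertices of any clique must share a bag in every tree decomposition; so some bag has ≥ 6 vertices and tw(G) ≥ 5. The upper and lower bounds meet at 5, so that is the treewidth.

Treewidth 5.
Bags: B1 = {0, 1, 2, 3, 4, 5}
Tree: (single bag)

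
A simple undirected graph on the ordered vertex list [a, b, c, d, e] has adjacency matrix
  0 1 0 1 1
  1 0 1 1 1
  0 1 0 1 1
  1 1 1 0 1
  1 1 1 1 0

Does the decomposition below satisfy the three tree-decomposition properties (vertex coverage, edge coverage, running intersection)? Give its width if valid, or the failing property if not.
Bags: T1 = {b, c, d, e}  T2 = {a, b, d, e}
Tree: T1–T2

Yes; width 3.

Every vertex of G appears in some bag (union = {a, b, c, d, e}); every edge is covered by a bag; and for each vertex v the set of bags containing v is connected in the bag tree. The decomposition is therefore valid. The largest bag has 4 vertices, so the width is 3.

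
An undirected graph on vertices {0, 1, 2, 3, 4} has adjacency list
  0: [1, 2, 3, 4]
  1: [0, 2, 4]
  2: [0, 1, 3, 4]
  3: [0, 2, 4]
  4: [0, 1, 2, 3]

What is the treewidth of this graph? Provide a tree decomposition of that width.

Treewidth 3.
Bags: B1 = {0, 2, 3, 4}  B2 = {0, 1, 2, 4}
Tree: B1–B2

Each bag holds 4 vertices, so the decomposition has width 3, which upper-bounds the treewidth. For the lower bound, the 4 vertices {0, 1, 2, 4} are pairwise adjacent, and any tree decomposition puts a clique entirely inside one bag — forcing width ≥ 3. Therefore the treewidth is 3.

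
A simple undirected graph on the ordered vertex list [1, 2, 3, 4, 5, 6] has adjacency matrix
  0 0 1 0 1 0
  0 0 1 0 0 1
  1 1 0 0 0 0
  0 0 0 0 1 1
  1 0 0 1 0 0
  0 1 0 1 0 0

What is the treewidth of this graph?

2

A width-2 tree decomposition is:
Bags: B1 = {1, 4, 5}  B2 = {1, 4, 6}  B3 = {1, 2, 6}  B4 = {1, 2, 3}
Tree: B1–B2, B2–B3, B3–B4
The largest bag has 3 vertices, giving width 2; this decomposition certifies tw(G) ≤ 2. For the lower bound, G contains the cycle 1–5–4–6–2–3–1, so G is not a forest; only forests have treewidth ≤ 1, hence tw(G) ≥ 2. Combining the bounds, tw(G) = 2.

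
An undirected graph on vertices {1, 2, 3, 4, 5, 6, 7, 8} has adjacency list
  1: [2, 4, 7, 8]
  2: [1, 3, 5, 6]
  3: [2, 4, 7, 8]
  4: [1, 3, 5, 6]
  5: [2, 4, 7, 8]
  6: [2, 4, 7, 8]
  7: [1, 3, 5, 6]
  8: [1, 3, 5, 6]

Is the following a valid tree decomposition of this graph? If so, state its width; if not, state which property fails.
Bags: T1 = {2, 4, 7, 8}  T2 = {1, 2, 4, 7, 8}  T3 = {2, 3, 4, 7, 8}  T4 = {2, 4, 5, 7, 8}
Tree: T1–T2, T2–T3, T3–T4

No — vertex 6 appears in no bag.

A tree decomposition must satisfy three properties: every vertex lies in some bag; for every edge, both endpoints lie together in some bag; and for every vertex, the bags containing it form a connected subtree. Here vertex 6 appears in no bag, so the decomposition is invalid.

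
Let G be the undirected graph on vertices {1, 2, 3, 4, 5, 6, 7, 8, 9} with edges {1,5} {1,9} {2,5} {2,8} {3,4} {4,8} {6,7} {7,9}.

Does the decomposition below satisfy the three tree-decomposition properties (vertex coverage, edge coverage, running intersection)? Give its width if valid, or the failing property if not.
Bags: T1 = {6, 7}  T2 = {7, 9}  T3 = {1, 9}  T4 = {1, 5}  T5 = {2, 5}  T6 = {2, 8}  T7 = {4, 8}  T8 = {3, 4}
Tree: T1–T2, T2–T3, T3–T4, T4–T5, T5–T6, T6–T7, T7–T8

Yes; width 1.

Vertex coverage: the bags together contain {1, 2, 3, 4, 5, 6, 7, 8, 9}, the full vertex set. Edge coverage: each edge of G has both endpoints in at least one bag. Running intersection: for every vertex, the bags containing it form a connected subtree. All three properties hold, so this is a valid tree decomposition of width max|bag| − 1 = 1, and hence tw(G) ≤ 1.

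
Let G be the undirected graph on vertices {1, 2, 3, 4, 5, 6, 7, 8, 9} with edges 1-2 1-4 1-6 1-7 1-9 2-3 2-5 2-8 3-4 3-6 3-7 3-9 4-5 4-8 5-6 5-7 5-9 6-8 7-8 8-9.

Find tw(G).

A width-4 tree decomposition is:
Bags: B1 = {1, 3, 5, 6, 8}  B2 = {1, 2, 3, 5, 8}  B3 = {1, 3, 4, 5, 8}  B4 = {1, 3, 5, 8, 9}  B5 = {1, 3, 5, 7, 8}
Tree: B1–B2, B2–B3, B3–B4, B4–B5
Every bag has size at most 5, so the width is 5 − 1 = 4 and tw(G) ≤ 4. For the lower bound: the 5 vertex sets {6,8}, {1,2}, {4,5}, {3}, {9} are disjoint, each induces a connected subgraph, and every pair is joined by at least one edge of G. Contracting each set to a single vertex therefore yields K_{5} as a minor, and since treewidth is minor-monotone, tw(G) ≥ tw(K_{5}) = 4. Combining the bounds, tw(G) = 4.

4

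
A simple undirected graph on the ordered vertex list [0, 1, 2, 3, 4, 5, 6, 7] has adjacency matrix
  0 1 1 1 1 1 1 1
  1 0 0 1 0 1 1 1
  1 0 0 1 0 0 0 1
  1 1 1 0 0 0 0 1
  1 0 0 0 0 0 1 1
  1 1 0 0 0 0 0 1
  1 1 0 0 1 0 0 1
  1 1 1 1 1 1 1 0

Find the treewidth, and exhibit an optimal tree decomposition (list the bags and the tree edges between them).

Treewidth 3.
One optimal decomposition is:
Bags: B1 = {0, 1, 3, 7}  B2 = {0, 1, 5, 7}  B3 = {0, 1, 6, 7}  B4 = {0, 2, 3, 7}  B5 = {0, 4, 6, 7}
Tree: B1–B2, B2–B3, B1–B4, B3–B5

Each bag holds 4 vertices, so the decomposition has width 3, which upper-bounds the treewidth. On the other hand G contains the 4-clique {0, 1, 3, 7}. A clique must lie in a single bag of any decomposition, so no decomposition can have width below 3. Therefore the treewidth is 3.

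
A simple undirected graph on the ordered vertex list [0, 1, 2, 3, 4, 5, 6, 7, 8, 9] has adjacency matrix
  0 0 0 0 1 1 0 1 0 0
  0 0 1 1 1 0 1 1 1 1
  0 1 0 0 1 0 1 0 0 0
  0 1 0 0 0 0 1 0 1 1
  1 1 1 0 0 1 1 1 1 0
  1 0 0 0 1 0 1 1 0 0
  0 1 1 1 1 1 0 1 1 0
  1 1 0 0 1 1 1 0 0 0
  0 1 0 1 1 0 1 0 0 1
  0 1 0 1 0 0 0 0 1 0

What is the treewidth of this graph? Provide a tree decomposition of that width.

Treewidth 3.
One such decomposition:
Bags: B1 = {1, 4, 6, 7}  B2 = {4, 5, 6, 7}  B3 = {1, 4, 6, 8}  B4 = {1, 3, 6, 8}  B5 = {1, 2, 4, 6}  B6 = {0, 4, 5, 7}  B7 = {1, 3, 8, 9}
Tree: B1–B2, B1–B3, B3–B4, B3–B5, B2–B6, B4–B7

The largest bag has 4 vertices, giving width 3; this decomposition certifies tw(G) ≤ 3. For the lower bound, the 4 vertices {0, 4, 5, 7} are pairwise adjacent, and any tree decomposition puts a clique entirely inside one bag — forcing width ≥ 3. Hence tw(G) = 3 exactly.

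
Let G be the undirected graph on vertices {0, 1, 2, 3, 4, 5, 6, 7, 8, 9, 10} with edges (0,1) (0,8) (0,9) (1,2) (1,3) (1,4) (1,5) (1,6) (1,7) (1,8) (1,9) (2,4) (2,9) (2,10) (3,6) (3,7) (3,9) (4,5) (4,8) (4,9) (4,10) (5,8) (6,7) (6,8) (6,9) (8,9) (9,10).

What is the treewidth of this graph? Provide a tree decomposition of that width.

Each bag holds 4 vertices, so the decomposition has width 3, which upper-bounds the treewidth. Conversely, {0, 1, 8, 9} is a clique of size 4, and the vertices of any clique must share a bag in every tree decomposition; so some bag has ≥ 4 vertices and tw(G) ≥ 3. Hence tw(G) = 3 exactly.

Treewidth 3.
One such decomposition:
Bags: B1 = {1, 6, 8, 9}  B2 = {1, 3, 6, 9}  B3 = {1, 4, 8, 9}  B4 = {1, 2, 4, 9}  B5 = {1, 3, 6, 7}  B6 = {0, 1, 8, 9}  B7 = {1, 4, 5, 8}  B8 = {2, 4, 9, 10}
Tree: B1–B2, B1–B3, B3–B4, B2–B5, B3–B6, B3–B7, B4–B8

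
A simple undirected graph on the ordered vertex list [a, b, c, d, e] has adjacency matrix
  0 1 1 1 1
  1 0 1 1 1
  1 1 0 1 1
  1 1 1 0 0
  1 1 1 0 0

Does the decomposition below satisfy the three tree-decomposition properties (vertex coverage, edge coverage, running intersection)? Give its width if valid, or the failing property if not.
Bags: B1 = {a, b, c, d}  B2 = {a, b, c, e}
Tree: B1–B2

Vertex coverage: the bags together contain {a, b, c, d, e}, the full vertex set. Edge coverage: each edge of G has both endpoints in at least one bag. Running intersection: for every vertex, the bags containing it form a connected subtree. All three properties hold, so this is a valid tree decomposition of width max|bag| − 1 = 3, and hence tw(G) ≤ 3.

Yes; width 3.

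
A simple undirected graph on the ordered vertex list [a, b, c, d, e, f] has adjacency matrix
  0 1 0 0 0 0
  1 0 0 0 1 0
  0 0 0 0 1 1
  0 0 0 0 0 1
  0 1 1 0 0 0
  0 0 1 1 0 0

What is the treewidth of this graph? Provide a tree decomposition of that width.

Treewidth 1.
One optimal decomposition is:
Bags: B1 = {a, b}  B2 = {b, e}  B3 = {c, e}  B4 = {c, f}  B5 = {d, f}
Tree: B1–B2, B2–B3, B3–B4, B4–B5

Each bag holds 2 vertices, so the decomposition has width 1, which upper-bounds the treewidth. G has an edge, so its treewidth is at least 1. Therefore the treewidth is 1.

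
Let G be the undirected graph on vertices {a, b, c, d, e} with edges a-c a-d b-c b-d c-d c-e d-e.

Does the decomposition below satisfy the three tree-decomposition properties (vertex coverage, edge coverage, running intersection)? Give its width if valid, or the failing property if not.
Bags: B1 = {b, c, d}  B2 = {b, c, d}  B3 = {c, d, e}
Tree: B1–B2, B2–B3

No — vertex a appears in no bag.

A tree decomposition must satisfy three properties: every vertex lies in some bag; for every edge, both endpoints lie together in some bag; and for every vertex, the bags containing it form a connected subtree. Here vertex a appears in no bag, so the decomposition is invalid.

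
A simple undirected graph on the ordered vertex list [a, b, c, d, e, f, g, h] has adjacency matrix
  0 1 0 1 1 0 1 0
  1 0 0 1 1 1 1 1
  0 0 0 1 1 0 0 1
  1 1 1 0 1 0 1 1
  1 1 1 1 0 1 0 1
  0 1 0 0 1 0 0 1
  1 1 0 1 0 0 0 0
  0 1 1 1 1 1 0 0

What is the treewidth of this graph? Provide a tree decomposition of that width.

Treewidth 3.
One optimal decomposition is:
Bags: B1 = {b, d, e, h}  B2 = {a, b, d, e}  B3 = {b, e, f, h}  B4 = {a, b, d, g}  B5 = {c, d, e, h}
Tree: B1–B2, B1–B3, B2–B4, B1–B5

Every bag has size at most 4, so the width is 4 − 1 = 3 and tw(G) ≤ 3. Conversely, {c, d, e, h} is a clique of size 4, and the vertices of any clique must share a bag in every tree decomposition; so some bag has ≥ 4 vertices and tw(G) ≥ 3. Therefore the treewidth is 3.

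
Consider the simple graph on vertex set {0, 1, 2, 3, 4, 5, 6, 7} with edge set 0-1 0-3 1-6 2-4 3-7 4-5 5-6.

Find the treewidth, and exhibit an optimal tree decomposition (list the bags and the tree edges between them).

Treewidth 1.
One such decomposition:
Bags: B1 = {3, 7}  B2 = {0, 3}  B3 = {0, 1}  B4 = {1, 6}  B5 = {5, 6}  B6 = {4, 5}  B7 = {2, 4}
Tree: B1–B2, B2–B3, B3–B4, B4–B5, B5–B6, B6–B7

Every bag has size at most 2, so the width is 2 − 1 = 1 and tw(G) ≤ 1. Since G has at least one edge (e.g. 7–3), it is not an edgeless graph, so tw(G) ≥ 1. Therefore the treewidth is 1.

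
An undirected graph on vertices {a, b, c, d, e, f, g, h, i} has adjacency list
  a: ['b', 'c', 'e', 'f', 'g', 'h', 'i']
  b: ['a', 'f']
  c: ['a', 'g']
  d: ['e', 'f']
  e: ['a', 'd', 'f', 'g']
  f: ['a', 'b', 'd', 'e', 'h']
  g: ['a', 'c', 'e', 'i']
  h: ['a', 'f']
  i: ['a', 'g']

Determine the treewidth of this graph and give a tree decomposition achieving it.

Treewidth 2.
One such decomposition:
Bags: B1 = {a, e, f}  B2 = {a, e, g}  B3 = {a, f, h}  B4 = {d, e, f}  B5 = {a, c, g}  B6 = {a, g, i}  B7 = {a, b, f}
Tree: B1–B2, B1–B3, B1–B4, B2–B5, B5–B6, B3–B7

Each bag holds 3 vertices, so the decomposition has width 2, which upper-bounds the treewidth. On the other hand G contains the 3-clique {d, e, f}. A clique must lie in a single bag of any decomposition, so no decomposition can have width below 2. Hence tw(G) = 2 exactly.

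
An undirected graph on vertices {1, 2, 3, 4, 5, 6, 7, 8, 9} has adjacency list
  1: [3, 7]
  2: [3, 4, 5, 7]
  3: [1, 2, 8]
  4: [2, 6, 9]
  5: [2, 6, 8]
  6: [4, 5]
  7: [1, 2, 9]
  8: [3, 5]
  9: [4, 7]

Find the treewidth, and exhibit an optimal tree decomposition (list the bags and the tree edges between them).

The largest bag has 4 vertices, giving width 3; this decomposition certifies tw(G) ≤ 3. For the lower bound: the 4 vertex sets {1,7,9}, {4}, {2}, {3,5,6,8} are disjoint, each induces a connected subgraph, and every pair is joined by at least one edge of G. Contracting each set to a single vertex therefore yields K_{4} as a minor, and since treewidth is minor-monotone, tw(G) ≥ tw(K_{4}) = 3. Therefore the treewidth is 3.

Treewidth 3.
One such decomposition:
Bags: B1 = {1, 4, 7, 9}  B2 = {1, 2, 4, 7}  B3 = {1, 2, 3, 4}  B4 = {2, 3, 4, 6}  B5 = {2, 3, 5, 6}  B6 = {3, 5, 6, 8}
Tree: B1–B2, B2–B3, B3–B4, B4–B5, B5–B6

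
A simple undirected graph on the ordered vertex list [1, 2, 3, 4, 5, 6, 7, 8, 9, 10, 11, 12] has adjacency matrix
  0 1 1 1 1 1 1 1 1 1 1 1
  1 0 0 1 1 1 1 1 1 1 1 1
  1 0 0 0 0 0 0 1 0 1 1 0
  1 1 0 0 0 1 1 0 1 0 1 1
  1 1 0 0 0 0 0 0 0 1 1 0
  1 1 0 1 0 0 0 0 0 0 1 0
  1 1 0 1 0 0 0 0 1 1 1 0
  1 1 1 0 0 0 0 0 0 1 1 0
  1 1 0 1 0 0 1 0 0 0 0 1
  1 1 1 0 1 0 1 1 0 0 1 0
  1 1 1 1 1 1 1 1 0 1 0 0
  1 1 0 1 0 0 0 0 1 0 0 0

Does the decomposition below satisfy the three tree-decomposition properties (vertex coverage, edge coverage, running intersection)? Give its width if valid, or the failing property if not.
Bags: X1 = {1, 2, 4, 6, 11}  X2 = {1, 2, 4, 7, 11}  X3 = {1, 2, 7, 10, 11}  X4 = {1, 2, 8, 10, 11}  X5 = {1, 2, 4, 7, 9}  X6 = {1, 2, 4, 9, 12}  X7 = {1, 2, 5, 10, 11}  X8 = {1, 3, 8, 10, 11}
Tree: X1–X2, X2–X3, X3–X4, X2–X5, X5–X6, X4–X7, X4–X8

Checking the three conditions: (i) the bags cover all of {1, 2, 3, 4, 5, 6, 7, 8, 9, 10, 11, 12}; (ii) for each edge, some bag contains both endpoints; (iii) the bags containing any fixed vertex form a subtree. All hold, so the decomposition is valid with width 5 − 1 = 4.

Yes; width 4.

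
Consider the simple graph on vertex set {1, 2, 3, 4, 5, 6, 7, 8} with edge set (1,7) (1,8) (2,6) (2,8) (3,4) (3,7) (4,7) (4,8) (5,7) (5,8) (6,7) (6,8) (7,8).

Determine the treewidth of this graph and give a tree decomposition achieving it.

Each bag holds 3 vertices, so the decomposition has width 2, which upper-bounds the treewidth. On the other hand G contains the 3-clique {2, 6, 8}. A clique must lie in a single bag of any decomposition, so no decomposition can have width below 2. Combining the bounds, tw(G) = 2.

Treewidth 2.
Bags: B1 = {1, 7, 8}  B2 = {5, 7, 8}  B3 = {4, 7, 8}  B4 = {6, 7, 8}  B5 = {3, 4, 7}  B6 = {2, 6, 8}
Tree: B1–B2, B1–B3, B2–B4, B3–B5, B4–B6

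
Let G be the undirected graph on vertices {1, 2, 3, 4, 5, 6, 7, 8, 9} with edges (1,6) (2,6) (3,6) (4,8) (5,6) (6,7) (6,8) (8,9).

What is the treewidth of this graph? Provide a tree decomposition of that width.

Treewidth 1.
One such decomposition:
Bags: B1 = {6, 8}  B2 = {8, 9}  B3 = {5, 6}  B4 = {6, 7}  B5 = {4, 8}  B6 = {1, 6}  B7 = {3, 6}  B8 = {2, 6}
Tree: B1–B2, B1–B3, B3–B4, B1–B5, B3–B6, B1–B7, B1–B8

Each bag holds 2 vertices, so the decomposition has width 1, which upper-bounds the treewidth. Since G has at least one edge (e.g. 8–6), it is not an edgeless graph, so tw(G) ≥ 1. The upper and lower bounds meet at 1, so that is the treewidth.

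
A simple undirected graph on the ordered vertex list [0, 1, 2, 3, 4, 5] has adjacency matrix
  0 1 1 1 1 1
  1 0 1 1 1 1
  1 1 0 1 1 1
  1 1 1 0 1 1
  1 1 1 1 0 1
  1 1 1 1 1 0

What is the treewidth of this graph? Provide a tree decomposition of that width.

With just one bag of size 6, the width is 6 − 1 = 5, so tw(G) ≤ 5. Conversely, {0, 1, 2, 3, 4, 5} is a clique of size 6, and the vertices of any clique must share a bag in every tree decomposition; so some bag has ≥ 6 vertices and tw(G) ≥ 5. Combining the bounds, tw(G) = 5.

Treewidth 5.
One such decomposition:
Bags: B1 = {0, 1, 2, 3, 4, 5}
Tree: (single bag)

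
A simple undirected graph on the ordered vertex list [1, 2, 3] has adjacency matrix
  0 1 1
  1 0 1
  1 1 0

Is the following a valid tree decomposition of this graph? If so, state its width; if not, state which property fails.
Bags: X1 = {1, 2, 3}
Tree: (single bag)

Vertex coverage: the bags together contain {1, 2, 3}, the full vertex set. Edge coverage: each edge of G has both endpoints in at least one bag. Running intersection: for every vertex, the bags containing it form a connected subtree. All three properties hold, so this is a valid tree decomposition of width max|bag| − 1 = 2, and hence tw(G) ≤ 2.

Yes; width 2.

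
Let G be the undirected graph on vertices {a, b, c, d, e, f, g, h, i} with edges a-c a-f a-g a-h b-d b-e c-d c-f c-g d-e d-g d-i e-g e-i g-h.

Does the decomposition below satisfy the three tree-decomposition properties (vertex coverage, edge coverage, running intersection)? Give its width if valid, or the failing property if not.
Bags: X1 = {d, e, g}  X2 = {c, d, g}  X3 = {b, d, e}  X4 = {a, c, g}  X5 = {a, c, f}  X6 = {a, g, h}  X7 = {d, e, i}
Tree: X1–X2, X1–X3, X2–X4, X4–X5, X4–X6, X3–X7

Yes; width 2.

Checking the three conditions: (i) the bags cover all of {a, b, c, d, e, f, g, h, i}; (ii) for each edge, some bag contains both endpoints; (iii) the bags containing any fixed vertex form a subtree. All hold, so the decomposition is valid with width 3 − 1 = 2.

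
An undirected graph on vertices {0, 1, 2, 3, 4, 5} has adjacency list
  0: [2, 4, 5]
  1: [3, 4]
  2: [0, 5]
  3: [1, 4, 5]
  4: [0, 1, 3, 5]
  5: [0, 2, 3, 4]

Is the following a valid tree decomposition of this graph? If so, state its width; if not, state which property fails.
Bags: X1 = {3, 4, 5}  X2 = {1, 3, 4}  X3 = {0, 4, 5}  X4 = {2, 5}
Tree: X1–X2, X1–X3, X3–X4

No — edge (0,2) lies in no bag.

A tree decomposition must satisfy three properties: every vertex lies in some bag; for every edge, both endpoints lie together in some bag; and for every vertex, the bags containing it form a connected subtree. Here edge (0,2) lies in no bag, so the decomposition is invalid.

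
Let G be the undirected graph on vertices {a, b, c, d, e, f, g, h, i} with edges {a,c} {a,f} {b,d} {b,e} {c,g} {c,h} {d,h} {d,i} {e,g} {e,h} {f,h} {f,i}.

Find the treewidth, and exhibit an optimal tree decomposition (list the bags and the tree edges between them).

Every bag has size at most 4, so the width is 4 − 1 = 3 and tw(G) ≤ 3. For the lower bound: the 4 vertex sets {b,d,i}, {f}, {h}, {a,c,e,g} are disjoint, each induces a connected subgraph, and every pair is joined by at least one edge of G. Contracting each set to a single vertex therefore yields K_{4} as a minor, and since treewidth is minor-monotone, tw(G) ≥ tw(K_{4}) = 3. Hence tw(G) = 3 exactly.

Treewidth 3.
One optimal decomposition is:
Bags: B1 = {b, d, f, i}  B2 = {b, d, f, h}  B3 = {b, e, f, h}  B4 = {a, e, f, h}  B5 = {a, c, e, h}  B6 = {a, c, e, g}
Tree: B1–B2, B2–B3, B3–B4, B4–B5, B5–B6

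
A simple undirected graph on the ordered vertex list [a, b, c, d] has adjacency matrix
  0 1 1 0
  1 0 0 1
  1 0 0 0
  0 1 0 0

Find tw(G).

A width-1 tree decomposition is:
Bags: B1 = {b, d}  B2 = {a, b}  B3 = {a, c}
Tree: B1–B2, B2–B3
The largest bag has 2 vertices, giving width 1; this decomposition certifies tw(G) ≤ 1. G has an edge, so its treewidth is at least 1. Combining the bounds, tw(G) = 1.

1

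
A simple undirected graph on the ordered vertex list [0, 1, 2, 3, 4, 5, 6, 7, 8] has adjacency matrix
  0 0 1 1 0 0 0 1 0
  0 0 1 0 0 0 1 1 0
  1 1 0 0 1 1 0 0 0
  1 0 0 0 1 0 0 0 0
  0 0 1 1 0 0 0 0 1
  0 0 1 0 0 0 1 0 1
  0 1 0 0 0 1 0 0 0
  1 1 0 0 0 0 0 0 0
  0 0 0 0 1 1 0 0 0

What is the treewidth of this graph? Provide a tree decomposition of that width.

The largest bag has 4 vertices, giving width 3; this decomposition certifies tw(G) ≤ 3. For the lower bound: the 4 vertex sets {1,6,7}, {5}, {2}, {0,3,4,8} are disjoint, each induces a connected subgraph, and every pair is joined by at least one edge of G. Contracting each set to a single vertex therefore yields K_{4} as a minor, and since treewidth is minor-monotone, tw(G) ≥ tw(K_{4}) = 3. Hence tw(G) = 3 exactly.

Treewidth 3.
One such decomposition:
Bags: B1 = {1, 5, 6, 7}  B2 = {1, 2, 5, 7}  B3 = {0, 2, 5, 7}  B4 = {0, 2, 5, 8}  B5 = {0, 2, 4, 8}  B6 = {0, 3, 4, 8}
Tree: B1–B2, B2–B3, B3–B4, B4–B5, B5–B6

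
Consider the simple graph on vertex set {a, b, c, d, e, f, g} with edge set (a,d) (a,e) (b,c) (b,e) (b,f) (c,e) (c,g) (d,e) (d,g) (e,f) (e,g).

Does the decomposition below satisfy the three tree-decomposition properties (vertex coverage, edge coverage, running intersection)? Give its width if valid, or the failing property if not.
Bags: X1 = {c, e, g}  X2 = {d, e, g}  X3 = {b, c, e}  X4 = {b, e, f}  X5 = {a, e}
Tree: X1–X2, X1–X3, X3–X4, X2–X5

A tree decomposition must satisfy three properties: every vertex lies in some bag; for every edge, both endpoints lie together in some bag; and for every vertex, the bags containing it form a connected subtree. Here edge (d,a) lies in no bag, so the decomposition is invalid.

No — edge (d,a) lies in no bag.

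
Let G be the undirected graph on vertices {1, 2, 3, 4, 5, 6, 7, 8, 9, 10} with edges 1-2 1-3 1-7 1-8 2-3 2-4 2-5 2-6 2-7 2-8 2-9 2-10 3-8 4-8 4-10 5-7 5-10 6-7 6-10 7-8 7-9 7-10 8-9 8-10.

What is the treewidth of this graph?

A width-3 tree decomposition is:
Bags: B1 = {2, 6, 7, 10}  B2 = {2, 5, 7, 10}  B3 = {2, 7, 8, 10}  B4 = {2, 7, 8, 9}  B5 = {1, 2, 7, 8}  B6 = {1, 2, 3, 8}  B7 = {2, 4, 8, 10}
Tree: B1–B2, B1–B3, B3–B4, B4–B5, B5–B6, B3–B7
The largest bag has 4 vertices, giving width 3; this decomposition certifies tw(G) ≤ 3. Conversely, {1, 2, 3, 8} is a clique of size 4, and the vertices of any clique must share a bag in every tree decomposition; so some bag has ≥ 4 vertices and tw(G) ≥ 3. Therefore the treewidth is 3.

3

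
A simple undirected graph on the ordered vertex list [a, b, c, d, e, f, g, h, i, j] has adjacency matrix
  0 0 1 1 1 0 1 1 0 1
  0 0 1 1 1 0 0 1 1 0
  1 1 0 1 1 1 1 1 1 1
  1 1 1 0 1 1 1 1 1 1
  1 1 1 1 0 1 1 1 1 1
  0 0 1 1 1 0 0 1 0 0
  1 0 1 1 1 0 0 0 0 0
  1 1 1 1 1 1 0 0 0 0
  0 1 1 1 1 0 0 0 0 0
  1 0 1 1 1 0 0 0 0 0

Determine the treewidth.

4

A width-4 tree decomposition is:
Bags: B1 = {b, c, d, e, h}  B2 = {a, c, d, e, h}  B3 = {c, d, e, f, h}  B4 = {b, c, d, e, i}  B5 = {a, c, d, e, j}  B6 = {a, c, d, e, g}
Tree: B1–B2, B2–B3, B1–B4, B2–B5, B5–B6
Each bag holds 5 vertices, so the decomposition has width 4, which upper-bounds the treewidth. Conversely, {a, c, d, e, g} is a clique of size 5, and the vertices of any clique must share a bag in every tree decomposition; so some bag has ≥ 5 vertices and tw(G) ≥ 4. Combining the bounds, tw(G) = 4.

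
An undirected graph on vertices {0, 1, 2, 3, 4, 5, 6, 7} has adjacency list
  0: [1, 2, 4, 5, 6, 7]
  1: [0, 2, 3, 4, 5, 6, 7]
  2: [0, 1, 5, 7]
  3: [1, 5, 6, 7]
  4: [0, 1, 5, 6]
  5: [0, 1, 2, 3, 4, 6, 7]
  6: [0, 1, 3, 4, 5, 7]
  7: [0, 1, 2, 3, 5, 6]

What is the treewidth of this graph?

A width-4 tree decomposition is:
Bags: B1 = {0, 1, 4, 5, 6}  B2 = {0, 1, 5, 6, 7}  B3 = {1, 3, 5, 6, 7}  B4 = {0, 1, 2, 5, 7}
Tree: B1–B2, B2–B3, B2–B4
Every bag has size at most 5, so the width is 5 − 1 = 4 and tw(G) ≤ 4. Conversely, {0, 1, 2, 5, 7} is a clique of size 5, and the vertices of any clique must share a bag in every tree decomposition; so some bag has ≥ 5 vertices and tw(G) ≥ 4. Therefore the treewidth is 4.

4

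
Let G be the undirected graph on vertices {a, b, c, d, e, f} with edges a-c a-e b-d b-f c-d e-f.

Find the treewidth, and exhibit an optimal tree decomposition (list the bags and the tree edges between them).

The largest bag has 3 vertices, giving width 2; this decomposition certifies tw(G) ≤ 2. For the lower bound, G contains the cycle f–b–d–c–a–e–f, so G is not a forest; only forests have treewidth ≤ 1, hence tw(G) ≥ 2. Combining the bounds, tw(G) = 2.

Treewidth 2.
One optimal decomposition is:
Bags: B1 = {b, d, f}  B2 = {c, d, f}  B3 = {a, c, f}  B4 = {a, e, f}
Tree: B1–B2, B2–B3, B3–B4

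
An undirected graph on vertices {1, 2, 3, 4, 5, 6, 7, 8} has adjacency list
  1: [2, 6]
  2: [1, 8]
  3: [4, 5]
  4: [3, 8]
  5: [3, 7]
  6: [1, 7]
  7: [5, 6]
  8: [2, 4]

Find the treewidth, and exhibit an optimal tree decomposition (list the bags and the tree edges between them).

Every bag has size at most 3, so the width is 3 − 1 = 2 and tw(G) ≤ 2. Since 7–6–1–2–8–4–3–5–7 is a cycle in G, G is not acyclic. Forests are exactly the graphs of treewidth ≤ 1, so tw(G) ≥ 2. Combining the bounds, tw(G) = 2.

Treewidth 2.
One optimal decomposition is:
Bags: B1 = {1, 6, 7}  B2 = {1, 2, 7}  B3 = {2, 7, 8}  B4 = {4, 7, 8}  B5 = {3, 4, 7}  B6 = {3, 5, 7}
Tree: B1–B2, B2–B3, B3–B4, B4–B5, B5–B6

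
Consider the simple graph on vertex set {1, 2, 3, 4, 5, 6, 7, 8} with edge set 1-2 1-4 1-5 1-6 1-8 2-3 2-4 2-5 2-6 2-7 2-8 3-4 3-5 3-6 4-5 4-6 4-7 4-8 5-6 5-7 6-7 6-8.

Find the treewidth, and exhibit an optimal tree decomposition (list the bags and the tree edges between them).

The largest bag has 5 vertices, giving width 4; this decomposition certifies tw(G) ≤ 4. For the lower bound, the 5 vertices {1, 2, 4, 6, 8} are pairwise adjacent, and any tree decomposition puts a clique entirely inside one bag — forcing width ≥ 4. Hence tw(G) = 4 exactly.

Treewidth 4.
One such decomposition:
Bags: B1 = {1, 2, 4, 5, 6}  B2 = {1, 2, 4, 6, 8}  B3 = {2, 3, 4, 5, 6}  B4 = {2, 4, 5, 6, 7}
Tree: B1–B2, B1–B3, B1–B4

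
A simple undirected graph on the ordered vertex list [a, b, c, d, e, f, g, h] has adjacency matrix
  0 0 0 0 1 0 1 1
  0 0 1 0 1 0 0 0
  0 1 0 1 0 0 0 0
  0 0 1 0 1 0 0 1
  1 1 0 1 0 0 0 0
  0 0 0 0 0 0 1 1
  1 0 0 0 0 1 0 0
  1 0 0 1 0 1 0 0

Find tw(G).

2

A width-2 tree decomposition is:
Bags: B1 = {f, g, h}  B2 = {a, g, h}  B3 = {a, d, h}  B4 = {a, d, e}  B5 = {c, d, e}  B6 = {b, c, e}
Tree: B1–B2, B2–B3, B3–B4, B4–B5, B5–B6
The largest bag has 3 vertices, giving width 2; this decomposition certifies tw(G) ≤ 2. For the lower bound, G contains the cycle f–g–a–h–f, so G is not a forest; only forests have treewidth ≤ 1, hence tw(G) ≥ 2. The upper and lower bounds meet at 2, so that is the treewidth.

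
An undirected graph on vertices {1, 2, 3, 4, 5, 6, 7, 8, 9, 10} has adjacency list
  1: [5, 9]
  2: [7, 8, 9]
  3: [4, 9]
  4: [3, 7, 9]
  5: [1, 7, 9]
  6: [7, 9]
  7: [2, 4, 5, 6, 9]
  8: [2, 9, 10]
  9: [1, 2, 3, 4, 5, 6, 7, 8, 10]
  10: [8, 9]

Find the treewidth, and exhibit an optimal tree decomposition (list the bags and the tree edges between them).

The largest bag has 3 vertices, giving width 2; this decomposition certifies tw(G) ≤ 2. Conversely, {1, 5, 9} is a clique of size 3, and the vertices of any clique must share a bag in every tree decomposition; so some bag has ≥ 3 vertices and tw(G) ≥ 2. Combining the bounds, tw(G) = 2.

Treewidth 2.
Bags: B1 = {6, 7, 9}  B2 = {4, 7, 9}  B3 = {5, 7, 9}  B4 = {2, 7, 9}  B5 = {2, 8, 9}  B6 = {1, 5, 9}  B7 = {8, 9, 10}  B8 = {3, 4, 9}
Tree: B1–B2, B1–B3, B2–B4, B4–B5, B3–B6, B5–B7, B2–B8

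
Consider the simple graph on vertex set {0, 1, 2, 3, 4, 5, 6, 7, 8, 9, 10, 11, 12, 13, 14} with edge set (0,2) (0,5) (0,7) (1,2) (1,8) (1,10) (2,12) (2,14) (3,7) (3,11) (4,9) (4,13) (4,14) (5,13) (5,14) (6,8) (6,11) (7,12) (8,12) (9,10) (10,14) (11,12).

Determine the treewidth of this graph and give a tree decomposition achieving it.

Treewidth 3.
One such decomposition:
Bags: B1 = {4, 9, 10, 13}  B2 = {4, 10, 13, 14}  B3 = {5, 10, 13, 14}  B4 = {1, 5, 10, 14}  B5 = {1, 2, 5, 14}  B6 = {0, 1, 2, 5}  B7 = {0, 1, 2, 8}  B8 = {0, 2, 8, 12}  B9 = {0, 7, 8, 12}  B10 = {6, 7, 8, 12}  B11 = {6, 7, 11, 12}  B12 = {3, 6, 7, 11}
Tree: B1–B2, B2–B3, B3–B4, B4–B5, B5–B6, B6–B7, B7–B8, B8–B9, B9–B10, B10–B11, B11–B12

Every bag has size at most 4, so the width is 4 − 1 = 3 and tw(G) ≤ 3. For the lower bound: the 4 vertex sets {4,9,13}, {10}, {14}, {0,1,2,5} are disjoint, each induces a connected subgraph, and every pair is joined by at least one edge of G. Contracting each set to a single vertex therefore yields K_{4} as a minor, and since treewidth is minor-monotone, tw(G) ≥ tw(K_{4}) = 3. Combining the bounds, tw(G) = 3.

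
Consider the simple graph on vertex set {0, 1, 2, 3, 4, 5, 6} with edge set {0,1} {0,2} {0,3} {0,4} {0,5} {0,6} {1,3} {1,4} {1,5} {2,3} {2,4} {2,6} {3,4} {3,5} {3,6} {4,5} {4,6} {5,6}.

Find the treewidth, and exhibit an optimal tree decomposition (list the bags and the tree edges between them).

Each bag holds 5 vertices, so the decomposition has width 4, which upper-bounds the treewidth. On the other hand G contains the 5-clique {0, 2, 3, 4, 6}. A clique must lie in a single bag of any decomposition, so no decomposition can have width below 4. The upper and lower bounds meet at 4, so that is the treewidth.

Treewidth 4.
Bags: B1 = {0, 3, 4, 5, 6}  B2 = {0, 2, 3, 4, 6}  B3 = {0, 1, 3, 4, 5}
Tree: B1–B2, B1–B3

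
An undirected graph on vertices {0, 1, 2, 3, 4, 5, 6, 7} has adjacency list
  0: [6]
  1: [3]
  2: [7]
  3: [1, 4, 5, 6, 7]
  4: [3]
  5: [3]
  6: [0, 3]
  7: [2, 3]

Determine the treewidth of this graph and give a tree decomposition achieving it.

Treewidth 1.
Bags: B1 = {0, 6}  B2 = {3, 6}  B3 = {1, 3}  B4 = {3, 7}  B5 = {3, 5}  B6 = {2, 7}  B7 = {3, 4}
Tree: B1–B2, B2–B3, B2–B4, B2–B5, B4–B6, B4–B7

Every bag has size at most 2, so the width is 2 − 1 = 1 and tw(G) ≤ 1. Any graph with an edge has treewidth ≥ 1, and G has the edge 6–0. The upper and lower bounds meet at 1, so that is the treewidth.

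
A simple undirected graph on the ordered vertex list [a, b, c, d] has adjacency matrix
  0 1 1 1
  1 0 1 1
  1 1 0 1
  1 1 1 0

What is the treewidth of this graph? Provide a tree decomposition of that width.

Treewidth 3.
Bags: B1 = {a, b, c, d}
Tree: (single bag)

With just one bag of size 4, the width is 4 − 1 = 3, so tw(G) ≤ 3. On the other hand G contains the 4-clique {a, b, c, d}. A clique must lie in a single bag of any decomposition, so no decomposition can have width below 3. Hence tw(G) = 3 exactly.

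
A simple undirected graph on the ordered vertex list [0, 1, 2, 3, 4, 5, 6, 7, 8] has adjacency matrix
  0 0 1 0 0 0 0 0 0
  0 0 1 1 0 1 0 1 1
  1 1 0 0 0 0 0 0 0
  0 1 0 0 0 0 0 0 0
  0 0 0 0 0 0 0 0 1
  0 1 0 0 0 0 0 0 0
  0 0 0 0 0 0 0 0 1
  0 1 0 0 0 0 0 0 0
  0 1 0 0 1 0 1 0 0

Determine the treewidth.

A width-1 tree decomposition is:
Bags: B1 = {1, 7}  B2 = {1, 8}  B3 = {1, 2}  B4 = {0, 2}  B5 = {4, 8}  B6 = {6, 8}  B7 = {1, 3}  B8 = {1, 5}
Tree: B1–B2, B2–B3, B3–B4, B2–B5, B2–B6, B2–B7, B2–B8
The largest bag has 2 vertices, giving width 1; this decomposition certifies tw(G) ≤ 1. G has an edge, so its treewidth is at least 1. The upper and lower bounds meet at 1, so that is the treewidth.

1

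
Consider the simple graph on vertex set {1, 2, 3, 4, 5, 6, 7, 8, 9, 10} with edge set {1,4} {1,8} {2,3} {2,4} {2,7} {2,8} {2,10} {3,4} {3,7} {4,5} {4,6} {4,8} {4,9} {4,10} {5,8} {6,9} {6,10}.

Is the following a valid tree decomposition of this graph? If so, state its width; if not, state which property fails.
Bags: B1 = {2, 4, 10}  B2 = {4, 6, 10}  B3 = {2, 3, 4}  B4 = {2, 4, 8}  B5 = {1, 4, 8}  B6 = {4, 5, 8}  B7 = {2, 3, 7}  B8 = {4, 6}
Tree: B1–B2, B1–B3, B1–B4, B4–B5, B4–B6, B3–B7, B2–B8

No — vertex 9 appears in no bag.

A tree decomposition must satisfy three properties: every vertex lies in some bag; for every edge, both endpoints lie together in some bag; and for every vertex, the bags containing it form a connected subtree. Here vertex 9 appears in no bag, so the decomposition is invalid.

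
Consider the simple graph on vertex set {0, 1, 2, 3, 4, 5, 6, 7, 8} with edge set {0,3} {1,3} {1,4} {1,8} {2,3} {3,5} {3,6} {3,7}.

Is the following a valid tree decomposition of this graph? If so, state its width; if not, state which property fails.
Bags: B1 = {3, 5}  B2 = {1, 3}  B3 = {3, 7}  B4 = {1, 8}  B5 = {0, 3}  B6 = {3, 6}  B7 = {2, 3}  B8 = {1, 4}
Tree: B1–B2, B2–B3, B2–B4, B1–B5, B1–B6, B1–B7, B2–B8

Yes; width 1.

Every vertex of G appears in some bag (union = {0, 1, 2, 3, 4, 5, 6, 7, 8}); every edge is covered by a bag; and for each vertex v the set of bags containing v is connected in the bag tree. The decomposition is therefore valid. The largest bag has 2 vertices, so the width is 1.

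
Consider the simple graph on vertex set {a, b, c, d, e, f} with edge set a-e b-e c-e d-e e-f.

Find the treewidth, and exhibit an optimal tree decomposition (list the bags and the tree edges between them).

Treewidth 1.
One such decomposition:
Bags: B1 = {d, e}  B2 = {a, e}  B3 = {c, e}  B4 = {b, e}  B5 = {e, f}
Tree: B1–B2, B1–B3, B3–B4, B3–B5

Each bag holds 2 vertices, so the decomposition has width 1, which upper-bounds the treewidth. G has an edge, so its treewidth is at least 1. The upper and lower bounds meet at 1, so that is the treewidth.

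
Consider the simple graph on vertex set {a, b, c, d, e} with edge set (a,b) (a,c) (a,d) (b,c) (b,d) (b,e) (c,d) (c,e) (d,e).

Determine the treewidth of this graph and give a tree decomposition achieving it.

Treewidth 3.
One optimal decomposition is:
Bags: B1 = {a, b, c, d}  B2 = {b, c, d, e}
Tree: B1–B2

Each bag holds 4 vertices, so the decomposition has width 3, which upper-bounds the treewidth. Conversely, {b, c, d, e} is a clique of size 4, and the vertices of any clique must share a bag in every tree decomposition; so some bag has ≥ 4 vertices and tw(G) ≥ 3. Therefore the treewidth is 3.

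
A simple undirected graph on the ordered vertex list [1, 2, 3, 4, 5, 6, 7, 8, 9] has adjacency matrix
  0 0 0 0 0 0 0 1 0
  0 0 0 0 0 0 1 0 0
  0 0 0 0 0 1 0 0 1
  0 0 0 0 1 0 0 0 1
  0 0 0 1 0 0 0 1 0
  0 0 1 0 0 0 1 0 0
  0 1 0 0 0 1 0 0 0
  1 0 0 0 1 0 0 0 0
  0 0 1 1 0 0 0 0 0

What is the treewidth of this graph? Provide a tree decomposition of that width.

Each bag holds 2 vertices, so the decomposition has width 1, which upper-bounds the treewidth. G has an edge, so its treewidth is at least 1. Combining the bounds, tw(G) = 1.

Treewidth 1.
Bags: B1 = {2, 7}  B2 = {6, 7}  B3 = {3, 6}  B4 = {3, 9}  B5 = {4, 9}  B6 = {4, 5}  B7 = {5, 8}  B8 = {1, 8}
Tree: B1–B2, B2–B3, B3–B4, B4–B5, B5–B6, B6–B7, B7–B8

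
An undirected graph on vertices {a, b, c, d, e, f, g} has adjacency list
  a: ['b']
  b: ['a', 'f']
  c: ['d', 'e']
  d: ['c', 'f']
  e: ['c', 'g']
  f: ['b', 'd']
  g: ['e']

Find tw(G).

1

A width-1 tree decomposition is:
Bags: B1 = {e, g}  B2 = {c, e}  B3 = {c, d}  B4 = {d, f}  B5 = {b, f}  B6 = {a, b}
Tree: B1–B2, B2–B3, B3–B4, B4–B5, B5–B6
Each bag holds 2 vertices, so the decomposition has width 1, which upper-bounds the treewidth. Since G has at least one edge (e.g. g–e), it is not an edgeless graph, so tw(G) ≥ 1. Therefore the treewidth is 1.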